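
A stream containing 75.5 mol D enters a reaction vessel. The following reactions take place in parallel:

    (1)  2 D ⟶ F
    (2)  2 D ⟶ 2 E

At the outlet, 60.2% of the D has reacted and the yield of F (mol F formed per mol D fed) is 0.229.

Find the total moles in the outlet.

58.2 mol

Yield of F: 1ξ₁ / 75.5 = 0.229 → ξ₁ = 17.29 mol.
Conversion of D: 2ξ₁ + 2ξ₂ = 0.602 × 75.5 = 45.45 → ξ₂ = 5.436 mol.
Outlet amounts (n = n₀ + Σ ν·ξ):
  D: 75.5 − 2(17.29) − 2(5.436) = 30.05
  F: 0 + 1(17.29) = 17.29
  E: 0 + 2(5.436) = 10.87
Total out = 30.05 + 17.29 + 10.87 = 58.21 mol.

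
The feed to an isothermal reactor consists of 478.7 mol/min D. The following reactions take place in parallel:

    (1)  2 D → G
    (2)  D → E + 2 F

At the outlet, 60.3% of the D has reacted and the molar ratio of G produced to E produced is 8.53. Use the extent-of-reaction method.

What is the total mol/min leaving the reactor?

374 mol/min

Conversion of D: D consumed = 0.603 × 478.7 = 288.7 mol/min = 2ξ₁ + 1ξ₂.
Selectivity: 1ξ₁ / (1ξ₂) = 8.53 → ξ₁ = 8.53 ξ₂.
Substitute: (2·8.53 + 1) ξ₂ = 288.7 → ξ₂ = 15.98 mol/min, ξ₁ = 136.3 mol/min.
Outlet amounts (n = n₀ + Σ ν·ξ):
  D: 478.7 − 2(136.3) − 1(15.98) = 190
  G: 0 + 1(136.3) = 136.3
  E: 0 + 1(15.98) = 15.98
  F: 0 + 2(15.98) = 31.97
Total out = 190 + 136.3 + 15.98 + 31.97 = 374.3 mol/min.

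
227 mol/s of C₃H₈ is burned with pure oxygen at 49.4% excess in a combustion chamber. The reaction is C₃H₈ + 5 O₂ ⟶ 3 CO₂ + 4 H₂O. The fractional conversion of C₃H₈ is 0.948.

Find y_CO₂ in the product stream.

Stoichiometric O₂ = 5 × 227 = 1135 mol/s; O₂ fed = 1135 × 1.494 = 1696 mol/s.
Fuel reacted = 0.948 × 227 → ξ = 215.2 mol/s.
Outlet (n = n₀ + ν ξ):
  C₃H₈: 227 − 1(215.2) = 11.8
  O₂: 1696 − 5(215.2) = 619.7
  CO₂: 0 + 3(215.2) = 645.6
  H₂O: 0 + 4(215.2) = 860.8
Total out = 2138 mol/s; y_CO₂ = 645.6 / 2138 = 0.302.

0.302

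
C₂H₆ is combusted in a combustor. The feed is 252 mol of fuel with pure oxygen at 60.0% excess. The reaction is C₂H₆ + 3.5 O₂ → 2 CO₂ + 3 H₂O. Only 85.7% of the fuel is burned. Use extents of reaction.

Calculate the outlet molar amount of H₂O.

648 mol

Stoichiometric O₂ = 3.5 × 252 = 882 mol; O₂ fed = 882 × 1.600 = 1411 mol.
Fuel reacted = 0.857 × 252 → ξ = 216 mol.
Outlet (n = n₀ + ν ξ):
  C₂H₆: 252 − 1(216) = 36.04
  O₂: 1411 − 3.5(216) = 655.3
  CO₂: 0 + 2(216) = 431.9
  H₂O: 0 + 3(216) = 647.9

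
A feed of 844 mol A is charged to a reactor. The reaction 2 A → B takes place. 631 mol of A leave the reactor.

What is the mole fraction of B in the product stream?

0.144

For A: n = n₀ − 2ξ → 631 = 844 − 2ξ, giving ξ = 106.5 mol.
Outlet amounts (n = n₀ + ν ξ):
  A: 844 − 2(106.5) = 631
  B: 0 + 1(106.5) = 106.5
Total out = 737.5 mol; y_B = 106.5 / 737.5 = 0.1444.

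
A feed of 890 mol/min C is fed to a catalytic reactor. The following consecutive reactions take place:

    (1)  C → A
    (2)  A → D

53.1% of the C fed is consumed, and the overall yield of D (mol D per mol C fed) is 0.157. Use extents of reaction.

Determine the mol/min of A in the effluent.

Conversion of C: C consumed = 1ξ₁ = 0.531 × 890 → ξ₁ = 472.6 mol/min.
Yield of D: 1ξ₂ / 890 = 0.157 → ξ₂ = 139.7 mol/min.
Outlet amounts (n = n₀ + Σ ν·ξ):
  C: 890 − 1(472.6) = 417.4
  A: 0 + 1(472.6) − 1(139.7) = 332.9
  D: 0 + 1(139.7) = 139.7

333 mol/min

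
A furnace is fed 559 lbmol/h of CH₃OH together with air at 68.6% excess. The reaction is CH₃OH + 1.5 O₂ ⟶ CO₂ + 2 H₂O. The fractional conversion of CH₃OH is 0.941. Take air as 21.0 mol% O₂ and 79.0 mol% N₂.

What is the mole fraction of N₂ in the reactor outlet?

Stoichiometric O₂ = 1.5 × 559 = 838.5 lbmol/h; O₂ fed = 838.5 × 1.686 = 1414 lbmol/h.
N₂ fed = 1414 × 79/21 = 5318 lbmol/h.
Fuel reacted = 0.941 × 559 → ξ = 526 lbmol/h.
Outlet (n = n₀ + ν ξ):
  CH₃OH: 559 − 1(526) = 32.98
  O₂: 1414 − 1.5(526) = 624.7
  N₂: 5318 (inert)
  CO₂: 0 + 1(526) = 526
  H₂O: 0 + 2(526) = 1052
Total out = 7554 lbmol/h; y_N₂ = 5318 / 7554 = 0.704.

0.704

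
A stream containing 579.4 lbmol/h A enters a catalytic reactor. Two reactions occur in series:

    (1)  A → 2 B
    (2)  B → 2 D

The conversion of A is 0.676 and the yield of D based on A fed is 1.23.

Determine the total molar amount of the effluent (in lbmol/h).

1330 lbmol/h

Conversion of A: A consumed = 1ξ₁ = 0.676 × 579.4 → ξ₁ = 391.7 lbmol/h.
Yield of D: 2ξ₂ / 579.4 = 1.23 → ξ₂ = 356.3 lbmol/h.
Outlet amounts (n = n₀ + Σ ν·ξ):
  A: 579.4 − 1(391.7) = 187.7
  B: 0 + 2(391.7) − 1(356.3) = 427
  D: 0 + 2(356.3) = 712.7
Total out = 187.7 + 427 + 712.7 = 1327 lbmol/h.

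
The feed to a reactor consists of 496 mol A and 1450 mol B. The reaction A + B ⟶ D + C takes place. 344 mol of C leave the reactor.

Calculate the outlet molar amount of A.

152 mol

For C: n = n₀ + 1ξ → 344 = 0 + 1ξ, giving ξ = 344 mol.
Outlet amounts (n = n₀ + ν ξ):
  A: 496 − 1(344) = 152
  B: 1450 − 1(344) = 1106
  D: 0 + 1(344) = 344
  C: 0 + 1(344) = 344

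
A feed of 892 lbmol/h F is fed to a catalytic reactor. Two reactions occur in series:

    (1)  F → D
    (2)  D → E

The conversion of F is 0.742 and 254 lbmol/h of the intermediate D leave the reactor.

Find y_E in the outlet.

0.457

Conversion of F: F consumed = 1ξ₁ = 0.742 × 892 → ξ₁ = 661.9 lbmol/h.
D balance: n_D = 0 + 1ξ₁ − 1ξ₂ = 254 → ξ₂ = (1·661.9 − 254)/1 = 407.9 lbmol/h.
Outlet amounts (n = n₀ + Σ ν·ξ):
  F: 892 − 1(661.9) = 230.1
  D: 0 + 1(661.9) − 1(407.9) = 254
  E: 0 + 1(407.9) = 407.9
Total out = 892 lbmol/h; y_E = 407.9 / 892 = 0.4572.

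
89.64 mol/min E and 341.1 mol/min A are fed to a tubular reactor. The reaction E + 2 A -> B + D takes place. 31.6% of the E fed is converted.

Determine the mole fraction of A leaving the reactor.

E reacted = 0.316 × 89.64 = 28.33 mol/min; ν_E = −1, so ξ = 28.33/1 = 28.33 mol/min.
Outlet amounts (n = n₀ + ν ξ):
  E: 89.64 − 1(28.33) = 61.31
  A: 341.1 − 2(28.33) = 284.4
  B: 0 + 1(28.33) = 28.33
  D: 0 + 1(28.33) = 28.33
Total out = 402.4 mol/min; y_A = 284.4 / 402.4 = 0.7069.

0.707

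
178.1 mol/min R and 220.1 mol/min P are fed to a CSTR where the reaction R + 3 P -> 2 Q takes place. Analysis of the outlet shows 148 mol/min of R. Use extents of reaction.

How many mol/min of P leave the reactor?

For R: n = n₀ − 1ξ → 148 = 178.1 − 1ξ, giving ξ = 30.1 mol/min.
Outlet amounts (n = n₀ + ν ξ):
  R: 178.1 − 1(30.1) = 148
  P: 220.1 − 3(30.1) = 129.8
  Q: 0 + 2(30.1) = 60.2

130 mol/min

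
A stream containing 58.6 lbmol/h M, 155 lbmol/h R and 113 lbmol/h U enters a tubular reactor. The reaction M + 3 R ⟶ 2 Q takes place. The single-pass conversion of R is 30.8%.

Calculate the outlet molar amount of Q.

R reacted = 0.308 × 155 = 47.74 lbmol/h; ν_R = −3, so ξ = 47.74/3 = 15.91 lbmol/h.
Outlet amounts (n = n₀ + ν ξ):
  M: 58.6 − 1(15.91) = 42.69
  R: 155 − 3(15.91) = 107.3
  Q: 0 + 2(15.91) = 31.83
  U: 113 (inert)

31.8 lbmol/h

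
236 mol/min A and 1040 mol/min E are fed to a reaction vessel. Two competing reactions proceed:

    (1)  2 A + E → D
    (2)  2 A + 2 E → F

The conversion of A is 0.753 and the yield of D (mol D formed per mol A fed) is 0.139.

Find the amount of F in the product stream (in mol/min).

56 mol/min

Yield of D: 1ξ₁ / 236 = 0.139 → ξ₁ = 32.8 mol/min.
Conversion of A: 2ξ₁ + 2ξ₂ = 0.753 × 236 = 177.7 → ξ₂ = 56.05 mol/min.
Outlet amounts (n = n₀ + Σ ν·ξ):
  A: 236 − 2(32.8) − 2(56.05) = 58.29
  E: 1040 − 1(32.8) − 2(56.05) = 895.1
  D: 0 + 1(32.8) = 32.8
  F: 0 + 1(56.05) = 56.05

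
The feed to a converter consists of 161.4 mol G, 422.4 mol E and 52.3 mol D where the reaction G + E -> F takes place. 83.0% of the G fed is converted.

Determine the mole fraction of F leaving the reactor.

0.267

G reacted = 0.83 × 161.4 = 134 mol; ν_G = −1, so ξ = 134/1 = 134 mol.
Outlet amounts (n = n₀ + ν ξ):
  G: 161.4 − 1(134) = 27.44
  E: 422.4 − 1(134) = 288.4
  F: 0 + 1(134) = 134
  D: 52.3 (inert)
Total out = 502.1 mol; y_F = 134 / 502.1 = 0.2668.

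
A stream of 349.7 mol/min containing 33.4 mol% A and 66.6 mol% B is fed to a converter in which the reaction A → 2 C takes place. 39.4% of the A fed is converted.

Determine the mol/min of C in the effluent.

92 mol/min

A reacted = 0.394 × 116.8 = 46.02 mol/min; ν_A = −1, so ξ = 46.02/1 = 46.02 mol/min.
Outlet amounts (n = n₀ + ν ξ):
  A: 116.8 − 1(46.02) = 70.78
  C: 0 + 2(46.02) = 92.04
  B: 232.9 (inert)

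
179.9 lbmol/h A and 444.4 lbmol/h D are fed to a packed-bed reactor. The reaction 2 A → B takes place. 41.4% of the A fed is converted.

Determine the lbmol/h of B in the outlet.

37.2 lbmol/h

A reacted = 0.414 × 179.9 = 74.48 lbmol/h; ν_A = −2, so ξ = 74.48/2 = 37.24 lbmol/h.
Outlet amounts (n = n₀ + ν ξ):
  A: 179.9 − 2(37.24) = 105.4
  B: 0 + 1(37.24) = 37.24
  D: 444.4 (inert)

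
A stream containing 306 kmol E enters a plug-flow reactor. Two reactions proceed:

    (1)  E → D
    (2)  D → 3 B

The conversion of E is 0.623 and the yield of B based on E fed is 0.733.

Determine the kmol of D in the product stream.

Conversion of E: E consumed = 1ξ₁ = 0.623 × 306 → ξ₁ = 190.6 kmol.
Yield of B: 3ξ₂ / 306 = 0.733 → ξ₂ = 74.77 kmol.
Outlet amounts (n = n₀ + Σ ν·ξ):
  E: 306 − 1(190.6) = 115.4
  D: 0 + 1(190.6) − 1(74.77) = 115.9
  B: 0 + 3(74.77) = 224.3

116 kmol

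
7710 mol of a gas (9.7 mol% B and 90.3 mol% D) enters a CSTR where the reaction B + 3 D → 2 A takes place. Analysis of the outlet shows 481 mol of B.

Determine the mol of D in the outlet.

For B: n = n₀ − 1ξ → 481 = 747.9 − 1ξ, giving ξ = 266.9 mol.
Outlet amounts (n = n₀ + ν ξ):
  B: 747.9 − 1(266.9) = 481
  D: 6962 − 3(266.9) = 6162
  A: 0 + 2(266.9) = 533.7

6160 mol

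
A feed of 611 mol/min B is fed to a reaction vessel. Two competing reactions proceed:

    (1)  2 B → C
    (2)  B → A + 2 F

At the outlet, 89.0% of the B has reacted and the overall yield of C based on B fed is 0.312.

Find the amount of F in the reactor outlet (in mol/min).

Yield of C: 1ξ₁ / 611 = 0.312 → ξ₁ = 190.6 mol/min.
Conversion of B: 2ξ₁ + 1ξ₂ = 0.89 × 611 = 543.8 → ξ₂ = 162.5 mol/min.
Outlet amounts (n = n₀ + Σ ν·ξ):
  B: 611 − 2(190.6) − 1(162.5) = 67.21
  C: 0 + 1(190.6) = 190.6
  A: 0 + 1(162.5) = 162.5
  F: 0 + 2(162.5) = 325.1

325 mol/min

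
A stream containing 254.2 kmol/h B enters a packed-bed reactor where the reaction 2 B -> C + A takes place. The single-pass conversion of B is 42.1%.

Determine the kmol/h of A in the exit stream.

B reacted = 0.421 × 254.2 = 107 kmol/h; ν_B = −2, so ξ = 107/2 = 53.51 kmol/h.
Outlet amounts (n = n₀ + ν ξ):
  B: 254.2 − 2(53.51) = 147.2
  C: 0 + 1(53.51) = 53.51
  A: 0 + 1(53.51) = 53.51

53.5 kmol/h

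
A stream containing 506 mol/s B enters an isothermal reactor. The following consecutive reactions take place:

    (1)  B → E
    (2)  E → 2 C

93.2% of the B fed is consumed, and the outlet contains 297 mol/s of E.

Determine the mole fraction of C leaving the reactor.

0.513

Conversion of B: B consumed = 1ξ₁ = 0.932 × 506 → ξ₁ = 471.6 mol/s.
E balance: n_E = 0 + 1ξ₁ − 1ξ₂ = 297 → ξ₂ = (1·471.6 − 297)/1 = 174.6 mol/s.
Outlet amounts (n = n₀ + Σ ν·ξ):
  B: 506 − 1(471.6) = 34.41
  E: 0 + 1(471.6) − 1(174.6) = 297
  C: 0 + 2(174.6) = 349.2
Total out = 680.6 mol/s; y_C = 349.2 / 680.6 = 0.5131.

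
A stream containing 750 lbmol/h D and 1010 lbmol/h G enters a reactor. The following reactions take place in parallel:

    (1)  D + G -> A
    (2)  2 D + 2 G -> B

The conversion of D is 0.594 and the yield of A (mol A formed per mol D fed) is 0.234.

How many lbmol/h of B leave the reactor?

135 lbmol/h

Yield of A: 1ξ₁ / 750 = 0.234 → ξ₁ = 175.5 lbmol/h.
Conversion of D: 1ξ₁ + 2ξ₂ = 0.594 × 750 = 445.5 → ξ₂ = 135 lbmol/h.
Outlet amounts (n = n₀ + Σ ν·ξ):
  D: 750 − 1(175.5) − 2(135) = 304.5
  G: 1010 − 1(175.5) − 2(135) = 564.5
  A: 0 + 1(175.5) = 175.5
  B: 0 + 1(135) = 135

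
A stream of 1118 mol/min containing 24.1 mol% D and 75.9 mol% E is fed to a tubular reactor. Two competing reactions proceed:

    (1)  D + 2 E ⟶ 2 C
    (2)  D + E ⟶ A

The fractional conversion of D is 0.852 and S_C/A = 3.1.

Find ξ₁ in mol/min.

ξ₁ = 140 mol/min

Conversion of D: D consumed = 0.852 × 269.4 = 229.6 mol/min = 1ξ₁ + 1ξ₂.
Selectivity: 2ξ₁ / (1ξ₂) = 3.1 → ξ₁ = 1.55 ξ₂.
Substitute: (1·1.55 + 1) ξ₂ = 229.6 → ξ₂ = 90.02 mol/min, ξ₁ = 139.5 mol/min.
Outlet amounts (n = n₀ + Σ ν·ξ):
  D: 269.4 − 1(139.5) − 1(90.02) = 39.88
  E: 848.6 − 2(139.5) − 1(90.02) = 479.5
  C: 0 + 2(139.5) = 279.1
  A: 0 + 1(90.02) = 90.02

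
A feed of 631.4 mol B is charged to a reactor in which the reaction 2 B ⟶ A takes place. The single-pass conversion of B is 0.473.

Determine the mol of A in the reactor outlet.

149 mol

B reacted = 0.473 × 631.4 = 298.7 mol; ν_B = −2, so ξ = 298.7/2 = 149.3 mol.
Outlet amounts (n = n₀ + ν ξ):
  B: 631.4 − 2(149.3) = 332.7
  A: 0 + 1(149.3) = 149.3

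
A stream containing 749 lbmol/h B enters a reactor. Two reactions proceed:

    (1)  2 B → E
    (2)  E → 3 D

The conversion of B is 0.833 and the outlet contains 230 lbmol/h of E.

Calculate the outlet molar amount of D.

246 lbmol/h

Conversion of B: B consumed = 2ξ₁ = 0.833 × 749 → ξ₁ = 312 lbmol/h.
E balance: n_E = 0 + 1ξ₁ − 1ξ₂ = 230 → ξ₂ = (1·312 − 230)/1 = 81.96 lbmol/h.
Outlet amounts (n = n₀ + Σ ν·ξ):
  B: 749 − 2(312) = 125.1
  E: 0 + 1(312) − 1(81.96) = 230
  D: 0 + 3(81.96) = 245.9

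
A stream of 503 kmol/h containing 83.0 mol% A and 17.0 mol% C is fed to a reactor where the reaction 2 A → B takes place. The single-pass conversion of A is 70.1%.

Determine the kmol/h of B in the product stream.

A reacted = 0.701 × 417.5 = 292.7 kmol/h; ν_A = −2, so ξ = 292.7/2 = 146.3 kmol/h.
Outlet amounts (n = n₀ + ν ξ):
  A: 417.5 − 2(146.3) = 124.8
  B: 0 + 1(146.3) = 146.3
  C: 85.51 (inert)

146 kmol/h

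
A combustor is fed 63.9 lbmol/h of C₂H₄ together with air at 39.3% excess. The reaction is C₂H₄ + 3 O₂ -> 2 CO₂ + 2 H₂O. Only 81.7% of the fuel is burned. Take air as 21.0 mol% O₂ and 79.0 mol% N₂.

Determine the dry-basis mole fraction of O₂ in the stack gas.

0.0897

Stoichiometric O₂ = 3 × 63.9 = 191.7 lbmol/h; O₂ fed = 191.7 × 1.393 = 267 lbmol/h.
N₂ fed = 267 × 79/21 = 1005 lbmol/h.
Fuel reacted = 0.817 × 63.9 → ξ = 52.21 lbmol/h.
Outlet (n = n₀ + ν ξ):
  C₂H₄: 63.9 − 1(52.21) = 11.69
  O₂: 267 − 3(52.21) = 110.4
  N₂: 1005 (inert)
  CO₂: 0 + 2(52.21) = 104.4
  H₂O: 0 + 2(52.21) = 104.4
Dry total = 1231 lbmol/h; y_O₂ (dry) = 110.4 / 1231 = 0.08969.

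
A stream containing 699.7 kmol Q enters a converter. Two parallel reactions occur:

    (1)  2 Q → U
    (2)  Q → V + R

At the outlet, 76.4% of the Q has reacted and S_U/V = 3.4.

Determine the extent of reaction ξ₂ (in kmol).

ξ₂ = 68.5 kmol

Conversion of Q: Q consumed = 0.764 × 699.7 = 534.6 kmol = 2ξ₁ + 1ξ₂.
Selectivity: 1ξ₁ / (1ξ₂) = 3.4 → ξ₁ = 3.4 ξ₂.
Substitute: (2·3.4 + 1) ξ₂ = 534.6 → ξ₂ = 68.53 kmol, ξ₁ = 233 kmol.
Outlet amounts (n = n₀ + Σ ν·ξ):
  Q: 699.7 − 2(233) − 1(68.53) = 165.1
  U: 0 + 1(233) = 233
  V: 0 + 1(68.53) = 68.53
  R: 0 + 1(68.53) = 68.53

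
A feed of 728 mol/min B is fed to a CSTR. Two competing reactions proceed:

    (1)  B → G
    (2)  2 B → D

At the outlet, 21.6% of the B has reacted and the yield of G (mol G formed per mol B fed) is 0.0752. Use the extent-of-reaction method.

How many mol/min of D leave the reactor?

Yield of G: 1ξ₁ / 728 = 0.0752 → ξ₁ = 54.75 mol/min.
Conversion of B: 1ξ₁ + 2ξ₂ = 0.216 × 728 = 157.2 → ξ₂ = 51.25 mol/min.
Outlet amounts (n = n₀ + Σ ν·ξ):
  B: 728 − 1(54.75) − 2(51.25) = 570.8
  G: 0 + 1(54.75) = 54.75
  D: 0 + 1(51.25) = 51.25

51.3 mol/min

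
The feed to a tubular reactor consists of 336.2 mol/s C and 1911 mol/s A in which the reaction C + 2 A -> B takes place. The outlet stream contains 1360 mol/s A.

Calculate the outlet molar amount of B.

276 mol/s

For A: n = n₀ − 2ξ → 1360 = 1911 − 2ξ, giving ξ = 275.5 mol/s.
Outlet amounts (n = n₀ + ν ξ):
  C: 336.2 − 1(275.5) = 60.7
  A: 1911 − 2(275.5) = 1360
  B: 0 + 1(275.5) = 275.5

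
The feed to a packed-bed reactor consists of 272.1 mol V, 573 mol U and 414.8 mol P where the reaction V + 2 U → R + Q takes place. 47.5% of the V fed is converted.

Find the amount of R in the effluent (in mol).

V reacted = 0.475 × 272.1 = 129.2 mol; ν_V = −1, so ξ = 129.2/1 = 129.2 mol.
Outlet amounts (n = n₀ + ν ξ):
  V: 272.1 − 1(129.2) = 142.9
  U: 573 − 2(129.2) = 314.5
  R: 0 + 1(129.2) = 129.2
  Q: 0 + 1(129.2) = 129.2
  P: 414.8 (inert)

129 mol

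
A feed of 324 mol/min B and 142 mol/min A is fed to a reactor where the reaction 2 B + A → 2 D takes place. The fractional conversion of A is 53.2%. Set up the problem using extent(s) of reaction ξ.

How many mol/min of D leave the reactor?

A reacted = 0.532 × 142 = 75.54 mol/min; ν_A = −1, so ξ = 75.54/1 = 75.54 mol/min.
Outlet amounts (n = n₀ + ν ξ):
  B: 324 − 2(75.54) = 172.9
  A: 142 − 1(75.54) = 66.46
  D: 0 + 2(75.54) = 151.1

151 mol/min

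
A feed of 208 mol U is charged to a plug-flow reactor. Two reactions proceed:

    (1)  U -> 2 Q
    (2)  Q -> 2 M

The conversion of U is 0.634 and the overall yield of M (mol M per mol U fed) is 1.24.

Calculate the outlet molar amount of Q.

Conversion of U: U consumed = 1ξ₁ = 0.634 × 208 → ξ₁ = 131.9 mol.
Yield of M: 2ξ₂ / 208 = 1.24 → ξ₂ = 129 mol.
Outlet amounts (n = n₀ + Σ ν·ξ):
  U: 208 − 1(131.9) = 76.13
  Q: 0 + 2(131.9) − 1(129) = 134.8
  M: 0 + 2(129) = 257.9

135 mol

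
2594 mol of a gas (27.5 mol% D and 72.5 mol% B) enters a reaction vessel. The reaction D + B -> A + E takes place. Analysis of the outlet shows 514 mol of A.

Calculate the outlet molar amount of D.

For A: n = n₀ + 1ξ → 514 = 0 + 1ξ, giving ξ = 514 mol.
Outlet amounts (n = n₀ + ν ξ):
  D: 713.4 − 1(514) = 199.4
  B: 1881 − 1(514) = 1367
  A: 0 + 1(514) = 514
  E: 0 + 1(514) = 514

199 mol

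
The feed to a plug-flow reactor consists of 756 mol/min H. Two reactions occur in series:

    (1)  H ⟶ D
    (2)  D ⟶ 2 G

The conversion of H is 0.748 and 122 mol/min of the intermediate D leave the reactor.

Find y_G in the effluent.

0.739

Conversion of H: H consumed = 1ξ₁ = 0.748 × 756 → ξ₁ = 565.5 mol/min.
D balance: n_D = 0 + 1ξ₁ − 1ξ₂ = 122 → ξ₂ = (1·565.5 − 122)/1 = 443.5 mol/min.
Outlet amounts (n = n₀ + Σ ν·ξ):
  H: 756 − 1(565.5) = 190.5
  D: 0 + 1(565.5) − 1(443.5) = 122
  G: 0 + 2(443.5) = 887
Total out = 1199 mol/min; y_G = 887 / 1199 = 0.7395.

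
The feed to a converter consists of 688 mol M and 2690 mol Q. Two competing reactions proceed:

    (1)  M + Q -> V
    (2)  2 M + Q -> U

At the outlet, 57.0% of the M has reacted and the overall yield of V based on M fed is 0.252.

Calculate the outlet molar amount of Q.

Yield of V: 1ξ₁ / 688 = 0.252 → ξ₁ = 173.4 mol.
Conversion of M: 1ξ₁ + 2ξ₂ = 0.57 × 688 = 392.2 → ξ₂ = 109.4 mol.
Outlet amounts (n = n₀ + Σ ν·ξ):
  M: 688 − 1(173.4) − 2(109.4) = 295.8
  Q: 2690 − 1(173.4) − 1(109.4) = 2407
  V: 0 + 1(173.4) = 173.4
  U: 0 + 1(109.4) = 109.4

2410 mol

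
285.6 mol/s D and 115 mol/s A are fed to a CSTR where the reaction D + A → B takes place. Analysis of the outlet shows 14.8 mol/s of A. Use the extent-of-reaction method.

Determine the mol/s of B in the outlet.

For A: n = n₀ − 1ξ → 14.8 = 115 − 1ξ, giving ξ = 100.2 mol/s.
Outlet amounts (n = n₀ + ν ξ):
  D: 285.6 − 1(100.2) = 185.4
  A: 115 − 1(100.2) = 14.8
  B: 0 + 1(100.2) = 100.2

100 mol/s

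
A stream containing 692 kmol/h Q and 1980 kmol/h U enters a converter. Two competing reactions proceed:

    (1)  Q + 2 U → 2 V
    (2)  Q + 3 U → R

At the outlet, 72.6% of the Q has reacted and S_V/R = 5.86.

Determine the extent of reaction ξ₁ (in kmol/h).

Conversion of Q: Q consumed = 0.726 × 692 = 502.4 kmol/h = 1ξ₁ + 1ξ₂.
Selectivity: 2ξ₁ / (1ξ₂) = 5.86 → ξ₁ = 2.93 ξ₂.
Substitute: (1·2.93 + 1) ξ₂ = 502.4 → ξ₂ = 127.8 kmol/h, ξ₁ = 374.6 kmol/h.
Outlet amounts (n = n₀ + Σ ν·ξ):
  Q: 692 − 1(374.6) − 1(127.8) = 189.6
  U: 1980 − 2(374.6) − 3(127.8) = 847.4
  V: 0 + 2(374.6) = 749.1
  R: 0 + 1(127.8) = 127.8

ξ₁ = 375 kmol/h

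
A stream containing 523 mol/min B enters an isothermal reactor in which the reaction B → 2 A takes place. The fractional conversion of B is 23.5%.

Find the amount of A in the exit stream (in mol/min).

246 mol/min

B reacted = 0.235 × 523 = 122.9 mol/min; ν_B = −1, so ξ = 122.9/1 = 122.9 mol/min.
Outlet amounts (n = n₀ + ν ξ):
  B: 523 − 1(122.9) = 400.1
  A: 0 + 2(122.9) = 245.8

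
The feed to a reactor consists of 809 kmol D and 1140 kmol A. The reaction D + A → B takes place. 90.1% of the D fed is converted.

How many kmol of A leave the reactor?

411 kmol

D reacted = 0.901 × 809 = 728.9 kmol; ν_D = −1, so ξ = 728.9/1 = 728.9 kmol.
Outlet amounts (n = n₀ + ν ξ):
  D: 809 − 1(728.9) = 80.09
  A: 1140 − 1(728.9) = 411.1
  B: 0 + 1(728.9) = 728.9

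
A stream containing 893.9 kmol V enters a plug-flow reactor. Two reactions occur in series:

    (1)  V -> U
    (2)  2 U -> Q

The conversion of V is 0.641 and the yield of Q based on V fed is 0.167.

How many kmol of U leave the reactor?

274 kmol

Conversion of V: V consumed = 1ξ₁ = 0.641 × 893.9 → ξ₁ = 573 kmol.
Yield of Q: 1ξ₂ / 893.9 = 0.167 → ξ₂ = 149.3 kmol.
Outlet amounts (n = n₀ + Σ ν·ξ):
  V: 893.9 − 1(573) = 320.9
  U: 0 + 1(573) − 2(149.3) = 274.4
  Q: 0 + 1(149.3) = 149.3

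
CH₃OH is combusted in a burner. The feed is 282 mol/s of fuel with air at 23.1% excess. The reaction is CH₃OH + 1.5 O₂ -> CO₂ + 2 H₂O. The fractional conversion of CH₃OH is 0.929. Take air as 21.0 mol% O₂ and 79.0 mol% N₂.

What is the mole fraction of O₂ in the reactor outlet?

Stoichiometric O₂ = 1.5 × 282 = 423 mol/s; O₂ fed = 423 × 1.231 = 520.7 mol/s.
N₂ fed = 520.7 × 79/21 = 1959 mol/s.
Fuel reacted = 0.929 × 282 → ξ = 262 mol/s.
Outlet (n = n₀ + ν ξ):
  CH₃OH: 282 − 1(262) = 20.02
  O₂: 520.7 − 1.5(262) = 127.7
  N₂: 1959 (inert)
  CO₂: 0 + 1(262) = 262
  H₂O: 0 + 2(262) = 524
Total out = 2893 mol/s; y_O₂ = 127.7 / 2893 = 0.04416.

0.0442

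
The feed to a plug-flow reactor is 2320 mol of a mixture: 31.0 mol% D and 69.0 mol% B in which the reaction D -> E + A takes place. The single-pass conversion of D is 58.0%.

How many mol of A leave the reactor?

417 mol

D reacted = 0.58 × 719.2 = 417.1 mol; ν_D = −1, so ξ = 417.1/1 = 417.1 mol.
Outlet amounts (n = n₀ + ν ξ):
  D: 719.2 − 1(417.1) = 302.1
  E: 0 + 1(417.1) = 417.1
  A: 0 + 1(417.1) = 417.1
  B: 1601 (inert)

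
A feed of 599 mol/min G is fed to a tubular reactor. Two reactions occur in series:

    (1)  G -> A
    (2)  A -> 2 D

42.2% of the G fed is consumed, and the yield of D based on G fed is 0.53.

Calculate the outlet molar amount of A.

94 mol/min

Conversion of G: G consumed = 1ξ₁ = 0.422 × 599 → ξ₁ = 252.8 mol/min.
Yield of D: 2ξ₂ / 599 = 0.53 → ξ₂ = 158.7 mol/min.
Outlet amounts (n = n₀ + Σ ν·ξ):
  G: 599 − 1(252.8) = 346.2
  A: 0 + 1(252.8) − 1(158.7) = 94.04
  D: 0 + 2(158.7) = 317.5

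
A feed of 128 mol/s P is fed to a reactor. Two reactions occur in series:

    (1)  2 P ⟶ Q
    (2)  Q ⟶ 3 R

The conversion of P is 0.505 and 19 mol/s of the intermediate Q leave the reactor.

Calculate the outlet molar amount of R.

40 mol/s

Conversion of P: P consumed = 2ξ₁ = 0.505 × 128 → ξ₁ = 32.32 mol/s.
Q balance: n_Q = 0 + 1ξ₁ − 1ξ₂ = 19 → ξ₂ = (1·32.32 − 19)/1 = 13.32 mol/s.
Outlet amounts (n = n₀ + Σ ν·ξ):
  P: 128 − 2(32.32) = 63.36
  Q: 0 + 1(32.32) − 1(13.32) = 19
  R: 0 + 3(13.32) = 39.96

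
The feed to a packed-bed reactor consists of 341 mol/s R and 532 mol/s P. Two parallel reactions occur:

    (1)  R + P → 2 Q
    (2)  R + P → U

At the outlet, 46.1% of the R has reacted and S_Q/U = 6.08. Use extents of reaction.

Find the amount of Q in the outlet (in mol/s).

Conversion of R: R consumed = 0.461 × 341 = 157.2 mol/s = 1ξ₁ + 1ξ₂.
Selectivity: 2ξ₁ / (1ξ₂) = 6.08 → ξ₁ = 3.04 ξ₂.
Substitute: (1·3.04 + 1) ξ₂ = 157.2 → ξ₂ = 38.91 mol/s, ξ₁ = 118.3 mol/s.
Outlet amounts (n = n₀ + Σ ν·ξ):
  R: 341 − 1(118.3) − 1(38.91) = 183.8
  P: 532 − 1(118.3) − 1(38.91) = 374.8
  Q: 0 + 2(118.3) = 236.6
  U: 0 + 1(38.91) = 38.91

237 mol/s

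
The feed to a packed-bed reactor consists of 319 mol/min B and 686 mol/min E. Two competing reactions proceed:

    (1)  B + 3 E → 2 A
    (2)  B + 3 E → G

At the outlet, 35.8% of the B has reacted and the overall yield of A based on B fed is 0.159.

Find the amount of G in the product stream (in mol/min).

Yield of A: 2ξ₁ / 319 = 0.159 → ξ₁ = 25.36 mol/min.
Conversion of B: 1ξ₁ + 1ξ₂ = 0.358 × 319 = 114.2 → ξ₂ = 88.84 mol/min.
Outlet amounts (n = n₀ + Σ ν·ξ):
  B: 319 − 1(25.36) − 1(88.84) = 204.8
  E: 686 − 3(25.36) − 3(88.84) = 343.4
  A: 0 + 2(25.36) = 50.72
  G: 0 + 1(88.84) = 88.84

88.8 mol/min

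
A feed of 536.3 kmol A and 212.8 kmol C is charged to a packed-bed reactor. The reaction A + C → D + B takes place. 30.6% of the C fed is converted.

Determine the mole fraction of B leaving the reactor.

C reacted = 0.306 × 212.8 = 65.12 kmol; ν_C = −1, so ξ = 65.12/1 = 65.12 kmol.
Outlet amounts (n = n₀ + ν ξ):
  A: 536.3 − 1(65.12) = 471.2
  C: 212.8 − 1(65.12) = 147.7
  D: 0 + 1(65.12) = 65.12
  B: 0 + 1(65.12) = 65.12
Total out = 749.1 kmol; y_B = 65.12 / 749.1 = 0.08693.

0.0869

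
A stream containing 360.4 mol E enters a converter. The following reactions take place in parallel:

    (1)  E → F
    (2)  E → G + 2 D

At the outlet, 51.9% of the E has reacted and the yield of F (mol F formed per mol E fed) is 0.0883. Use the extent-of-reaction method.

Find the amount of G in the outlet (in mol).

Yield of F: 1ξ₁ / 360.4 = 0.0883 → ξ₁ = 31.82 mol.
Conversion of E: 1ξ₁ + 1ξ₂ = 0.519 × 360.4 = 187 → ξ₂ = 155.2 mol.
Outlet amounts (n = n₀ + Σ ν·ξ):
  E: 360.4 − 1(31.82) − 1(155.2) = 173.4
  F: 0 + 1(31.82) = 31.82
  G: 0 + 1(155.2) = 155.2
  D: 0 + 2(155.2) = 310.4

155 mol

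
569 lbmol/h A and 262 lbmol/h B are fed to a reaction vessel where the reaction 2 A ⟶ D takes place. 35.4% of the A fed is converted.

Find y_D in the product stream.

A reacted = 0.354 × 569 = 201.4 lbmol/h; ν_A = −2, so ξ = 201.4/2 = 100.7 lbmol/h.
Outlet amounts (n = n₀ + ν ξ):
  A: 569 − 2(100.7) = 367.6
  D: 0 + 1(100.7) = 100.7
  B: 262 (inert)
Total out = 730.3 lbmol/h; y_D = 100.7 / 730.3 = 0.1379.

0.138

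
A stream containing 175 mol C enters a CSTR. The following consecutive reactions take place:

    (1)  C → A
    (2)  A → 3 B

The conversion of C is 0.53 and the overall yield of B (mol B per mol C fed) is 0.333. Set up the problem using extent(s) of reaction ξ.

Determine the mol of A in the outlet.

73.3 mol

Conversion of C: C consumed = 1ξ₁ = 0.53 × 175 → ξ₁ = 92.75 mol.
Yield of B: 3ξ₂ / 175 = 0.333 → ξ₂ = 19.43 mol.
Outlet amounts (n = n₀ + Σ ν·ξ):
  C: 175 − 1(92.75) = 82.25
  A: 0 + 1(92.75) − 1(19.43) = 73.33
  B: 0 + 3(19.43) = 58.28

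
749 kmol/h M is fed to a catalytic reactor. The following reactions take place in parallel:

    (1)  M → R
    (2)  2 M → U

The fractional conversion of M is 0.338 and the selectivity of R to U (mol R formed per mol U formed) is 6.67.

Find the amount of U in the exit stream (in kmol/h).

Conversion of M: M consumed = 0.338 × 749 = 253.2 kmol/h = 1ξ₁ + 2ξ₂.
Selectivity: 1ξ₁ / (1ξ₂) = 6.67 → ξ₁ = 6.67 ξ₂.
Substitute: (1·6.67 + 2) ξ₂ = 253.2 → ξ₂ = 29.2 kmol/h, ξ₁ = 194.8 kmol/h.
Outlet amounts (n = n₀ + Σ ν·ξ):
  M: 749 − 1(194.8) − 2(29.2) = 495.8
  R: 0 + 1(194.8) = 194.8
  U: 0 + 1(29.2) = 29.2

29.2 kmol/h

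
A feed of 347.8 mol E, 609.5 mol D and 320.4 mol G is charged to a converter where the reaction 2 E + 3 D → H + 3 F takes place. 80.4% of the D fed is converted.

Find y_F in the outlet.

0.44

D reacted = 0.804 × 609.5 = 490 mol; ν_D = −3, so ξ = 490/3 = 163.3 mol.
Outlet amounts (n = n₀ + ν ξ):
  E: 347.8 − 2(163.3) = 21.11
  D: 609.5 − 3(163.3) = 119.5
  H: 0 + 1(163.3) = 163.3
  F: 0 + 3(163.3) = 490
  G: 320.4 (inert)
Total out = 1114 mol; y_F = 490 / 1114 = 0.4398.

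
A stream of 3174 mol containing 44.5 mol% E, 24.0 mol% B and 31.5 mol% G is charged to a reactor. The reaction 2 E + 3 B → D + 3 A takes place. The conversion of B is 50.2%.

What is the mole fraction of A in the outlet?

0.126

B reacted = 0.502 × 761.8 = 382.4 mol; ν_B = −3, so ξ = 382.4/3 = 127.5 mol.
Outlet amounts (n = n₀ + ν ξ):
  E: 1412 − 2(127.5) = 1157
  B: 761.8 − 3(127.5) = 379.4
  D: 0 + 1(127.5) = 127.5
  A: 0 + 3(127.5) = 382.4
  G: 999.8 (inert)
Total out = 3047 mol; y_A = 382.4 / 3047 = 0.1255.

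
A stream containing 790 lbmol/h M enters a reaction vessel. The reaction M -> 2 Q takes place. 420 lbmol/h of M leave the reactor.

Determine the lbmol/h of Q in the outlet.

For M: n = n₀ − 1ξ → 420 = 790 − 1ξ, giving ξ = 370 lbmol/h.
Outlet amounts (n = n₀ + ν ξ):
  M: 790 − 1(370) = 420
  Q: 0 + 2(370) = 740

740 lbmol/h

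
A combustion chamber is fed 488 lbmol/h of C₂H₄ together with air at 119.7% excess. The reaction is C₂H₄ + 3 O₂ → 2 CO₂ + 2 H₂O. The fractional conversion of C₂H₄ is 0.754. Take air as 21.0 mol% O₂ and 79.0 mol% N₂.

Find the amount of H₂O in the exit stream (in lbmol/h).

Stoichiometric O₂ = 3 × 488 = 1464 lbmol/h; O₂ fed = 1464 × 2.197 = 3216 lbmol/h.
N₂ fed = 3216 × 79/21 = 12100 lbmol/h.
Fuel reacted = 0.754 × 488 → ξ = 368 lbmol/h.
Outlet (n = n₀ + ν ξ):
  C₂H₄: 488 − 1(368) = 120
  O₂: 3216 − 3(368) = 2113
  N₂: 12100 (inert)
  CO₂: 0 + 2(368) = 735.9
  H₂O: 0 + 2(368) = 735.9

736 lbmol/h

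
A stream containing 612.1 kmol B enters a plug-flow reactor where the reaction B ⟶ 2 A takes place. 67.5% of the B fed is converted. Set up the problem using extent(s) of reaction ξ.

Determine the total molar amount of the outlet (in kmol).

1030 kmol

B reacted = 0.675 × 612.1 = 413.2 kmol; ν_B = −1, so ξ = 413.2/1 = 413.2 kmol.
Outlet amounts (n = n₀ + ν ξ):
  B: 612.1 − 1(413.2) = 198.9
  A: 0 + 2(413.2) = 826.3
Total out = 198.9 + 826.3 = 1025 kmol.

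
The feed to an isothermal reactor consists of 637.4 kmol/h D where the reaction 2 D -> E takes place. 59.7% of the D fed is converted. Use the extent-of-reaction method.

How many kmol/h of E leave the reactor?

190 kmol/h

D reacted = 0.597 × 637.4 = 380.5 kmol/h; ν_D = −2, so ξ = 380.5/2 = 190.3 kmol/h.
Outlet amounts (n = n₀ + ν ξ):
  D: 637.4 − 2(190.3) = 256.9
  E: 0 + 1(190.3) = 190.3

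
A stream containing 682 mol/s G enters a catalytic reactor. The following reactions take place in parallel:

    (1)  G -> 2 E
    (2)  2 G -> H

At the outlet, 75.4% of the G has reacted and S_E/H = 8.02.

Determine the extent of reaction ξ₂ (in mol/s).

ξ₂ = 85.6 mol/s

Conversion of G: G consumed = 0.754 × 682 = 514.2 mol/s = 1ξ₁ + 2ξ₂.
Selectivity: 2ξ₁ / (1ξ₂) = 8.02 → ξ₁ = 4.01 ξ₂.
Substitute: (1·4.01 + 2) ξ₂ = 514.2 → ξ₂ = 85.56 mol/s, ξ₁ = 343.1 mol/s.
Outlet amounts (n = n₀ + Σ ν·ξ):
  G: 682 − 1(343.1) − 2(85.56) = 167.8
  E: 0 + 2(343.1) = 686.2
  H: 0 + 1(85.56) = 85.56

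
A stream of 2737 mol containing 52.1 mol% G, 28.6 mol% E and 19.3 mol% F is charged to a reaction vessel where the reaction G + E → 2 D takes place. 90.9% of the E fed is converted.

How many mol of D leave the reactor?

1420 mol

E reacted = 0.909 × 782.8 = 711.5 mol; ν_E = −1, so ξ = 711.5/1 = 711.5 mol.
Outlet amounts (n = n₀ + ν ξ):
  G: 1426 − 1(711.5) = 714.4
  E: 782.8 − 1(711.5) = 71.23
  D: 0 + 2(711.5) = 1423
  F: 528.2 (inert)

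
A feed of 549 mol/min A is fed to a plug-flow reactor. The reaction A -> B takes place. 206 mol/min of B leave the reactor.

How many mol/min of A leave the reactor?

343 mol/min

For B: n = n₀ + 1ξ → 206 = 0 + 1ξ, giving ξ = 206 mol/min.
Outlet amounts (n = n₀ + ν ξ):
  A: 549 − 1(206) = 343
  B: 0 + 1(206) = 206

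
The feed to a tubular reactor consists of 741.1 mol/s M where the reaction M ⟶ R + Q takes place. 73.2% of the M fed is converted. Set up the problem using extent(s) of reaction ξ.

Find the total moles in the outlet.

1280 mol/s

M reacted = 0.732 × 741.1 = 542.5 mol/s; ν_M = −1, so ξ = 542.5/1 = 542.5 mol/s.
Outlet amounts (n = n₀ + ν ξ):
  M: 741.1 − 1(542.5) = 198.6
  R: 0 + 1(542.5) = 542.5
  Q: 0 + 1(542.5) = 542.5
Total out = 198.6 + 542.5 + 542.5 = 1284 mol/s.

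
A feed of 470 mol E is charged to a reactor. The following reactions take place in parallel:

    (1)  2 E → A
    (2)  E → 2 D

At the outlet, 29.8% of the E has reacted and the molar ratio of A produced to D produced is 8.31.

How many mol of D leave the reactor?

Conversion of E: E consumed = 0.298 × 470 = 140.1 mol = 2ξ₁ + 1ξ₂.
Selectivity: 1ξ₁ / (2ξ₂) = 8.31 → ξ₁ = 16.62 ξ₂.
Substitute: (2·16.62 + 1) ξ₂ = 140.1 → ξ₂ = 4.091 mol, ξ₁ = 67.98 mol.
Outlet amounts (n = n₀ + Σ ν·ξ):
  E: 470 − 2(67.98) − 1(4.091) = 329.9
  A: 0 + 1(67.98) = 67.98
  D: 0 + 2(4.091) = 8.181

8.18 mol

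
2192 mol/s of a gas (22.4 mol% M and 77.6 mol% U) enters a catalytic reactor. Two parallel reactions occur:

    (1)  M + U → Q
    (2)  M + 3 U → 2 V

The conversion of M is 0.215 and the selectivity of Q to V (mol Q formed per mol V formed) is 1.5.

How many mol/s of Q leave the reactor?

Conversion of M: M consumed = 0.215 × 491 = 105.6 mol/s = 1ξ₁ + 1ξ₂.
Selectivity: 1ξ₁ / (2ξ₂) = 1.5 → ξ₁ = 3 ξ₂.
Substitute: (1·3 + 1) ξ₂ = 105.6 → ξ₂ = 26.39 mol/s, ξ₁ = 79.18 mol/s.
Outlet amounts (n = n₀ + Σ ν·ξ):
  M: 491 − 1(79.18) − 1(26.39) = 385.4
  U: 1701 − 1(79.18) − 3(26.39) = 1543
  Q: 0 + 1(79.18) = 79.18
  V: 0 + 2(26.39) = 52.78

79.2 mol/s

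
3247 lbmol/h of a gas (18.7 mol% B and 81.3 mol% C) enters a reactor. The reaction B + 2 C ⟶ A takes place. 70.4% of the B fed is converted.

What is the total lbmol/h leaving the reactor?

B reacted = 0.704 × 607.2 = 427.5 lbmol/h; ν_B = −1, so ξ = 427.5/1 = 427.5 lbmol/h.
Outlet amounts (n = n₀ + ν ξ):
  B: 607.2 − 1(427.5) = 179.7
  C: 2640 − 2(427.5) = 1785
  A: 0 + 1(427.5) = 427.5
Total out = 179.7 + 1785 + 427.5 = 2392 lbmol/h.

2390 lbmol/h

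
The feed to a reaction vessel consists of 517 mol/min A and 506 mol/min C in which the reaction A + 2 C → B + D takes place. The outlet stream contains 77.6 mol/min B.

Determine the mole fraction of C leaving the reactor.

For B: n = n₀ + 1ξ → 77.6 = 0 + 1ξ, giving ξ = 77.6 mol/min.
Outlet amounts (n = n₀ + ν ξ):
  A: 517 − 1(77.6) = 439.4
  C: 506 − 2(77.6) = 350.8
  B: 0 + 1(77.6) = 77.6
  D: 0 + 1(77.6) = 77.6
Total out = 945.4 mol/min; y_C = 350.8 / 945.4 = 0.3711.

0.371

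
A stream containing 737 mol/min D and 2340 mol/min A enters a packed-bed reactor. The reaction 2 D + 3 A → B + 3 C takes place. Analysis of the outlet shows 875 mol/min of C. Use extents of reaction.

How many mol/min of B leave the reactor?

292 mol/min

For C: n = n₀ + 3ξ → 875 = 0 + 3ξ, giving ξ = 291.7 mol/min.
Outlet amounts (n = n₀ + ν ξ):
  D: 737 − 2(291.7) = 153.7
  A: 2340 − 3(291.7) = 1465
  B: 0 + 1(291.7) = 291.7
  C: 0 + 3(291.7) = 875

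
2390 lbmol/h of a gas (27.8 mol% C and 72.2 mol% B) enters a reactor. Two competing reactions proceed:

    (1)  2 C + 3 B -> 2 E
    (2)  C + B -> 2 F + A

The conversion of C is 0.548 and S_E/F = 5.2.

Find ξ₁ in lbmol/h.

ξ₁ = 166 lbmol/h

Conversion of C: C consumed = 0.548 × 664.4 = 364.1 lbmol/h = 2ξ₁ + 1ξ₂.
Selectivity: 2ξ₁ / (2ξ₂) = 5.2 → ξ₁ = 5.2 ξ₂.
Substitute: (2·5.2 + 1) ξ₂ = 364.1 → ξ₂ = 31.94 lbmol/h, ξ₁ = 166.1 lbmol/h.
Outlet amounts (n = n₀ + Σ ν·ξ):
  C: 664.4 − 2(166.1) − 1(31.94) = 300.3
  B: 1726 − 3(166.1) − 1(31.94) = 1195
  E: 0 + 2(166.1) = 332.2
  F: 0 + 2(31.94) = 63.88
  A: 0 + 1(31.94) = 31.94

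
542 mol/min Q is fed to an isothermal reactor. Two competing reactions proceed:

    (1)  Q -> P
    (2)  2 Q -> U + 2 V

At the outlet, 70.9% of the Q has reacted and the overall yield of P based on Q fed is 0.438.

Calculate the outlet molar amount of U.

Yield of P: 1ξ₁ / 542 = 0.438 → ξ₁ = 237.4 mol/min.
Conversion of Q: 1ξ₁ + 2ξ₂ = 0.709 × 542 = 384.3 → ξ₂ = 73.44 mol/min.
Outlet amounts (n = n₀ + Σ ν·ξ):
  Q: 542 − 1(237.4) − 2(73.44) = 157.7
  P: 0 + 1(237.4) = 237.4
  U: 0 + 1(73.44) = 73.44
  V: 0 + 2(73.44) = 146.9

73.4 mol/min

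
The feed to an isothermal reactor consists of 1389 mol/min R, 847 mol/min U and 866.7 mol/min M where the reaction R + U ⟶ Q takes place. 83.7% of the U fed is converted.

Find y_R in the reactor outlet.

U reacted = 0.837 × 847 = 708.9 mol/min; ν_U = −1, so ξ = 708.9/1 = 708.9 mol/min.
Outlet amounts (n = n₀ + ν ξ):
  R: 1389 − 1(708.9) = 680.1
  U: 847 − 1(708.9) = 138.1
  Q: 0 + 1(708.9) = 708.9
  M: 866.7 (inert)
Total out = 2394 mol/min; y_R = 680.1 / 2394 = 0.2841.

0.284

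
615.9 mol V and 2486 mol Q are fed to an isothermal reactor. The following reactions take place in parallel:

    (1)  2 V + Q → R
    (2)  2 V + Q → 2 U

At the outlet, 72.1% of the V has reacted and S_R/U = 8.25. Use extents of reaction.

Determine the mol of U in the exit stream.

25.4 mol

Conversion of V: V consumed = 0.721 × 615.9 = 444.1 mol = 2ξ₁ + 2ξ₂.
Selectivity: 1ξ₁ / (2ξ₂) = 8.25 → ξ₁ = 16.5 ξ₂.
Substitute: (2·16.5 + 2) ξ₂ = 444.1 → ξ₂ = 12.69 mol, ξ₁ = 209.3 mol.
Outlet amounts (n = n₀ + Σ ν·ξ):
  V: 615.9 − 2(209.3) − 2(12.69) = 171.8
  Q: 2486 − 1(209.3) − 1(12.69) = 2264
  R: 0 + 1(209.3) = 209.3
  U: 0 + 2(12.69) = 25.38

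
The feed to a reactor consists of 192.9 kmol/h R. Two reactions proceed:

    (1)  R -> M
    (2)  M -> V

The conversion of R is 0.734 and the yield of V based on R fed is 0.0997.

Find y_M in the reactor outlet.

Conversion of R: R consumed = 1ξ₁ = 0.734 × 192.9 → ξ₁ = 141.6 kmol/h.
Yield of V: 1ξ₂ / 192.9 = 0.0997 → ξ₂ = 19.23 kmol/h.
Outlet amounts (n = n₀ + Σ ν·ξ):
  R: 192.9 − 1(141.6) = 51.31
  M: 0 + 1(141.6) − 1(19.23) = 122.4
  V: 0 + 1(19.23) = 19.23
Total out = 192.9 kmol/h; y_M = 122.4 / 192.9 = 0.6343.

0.634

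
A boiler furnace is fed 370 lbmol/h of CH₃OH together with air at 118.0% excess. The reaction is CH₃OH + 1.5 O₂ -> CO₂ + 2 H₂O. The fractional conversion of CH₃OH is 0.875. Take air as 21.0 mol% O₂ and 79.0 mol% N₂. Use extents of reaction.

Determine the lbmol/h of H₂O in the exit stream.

Stoichiometric O₂ = 1.5 × 370 = 555 lbmol/h; O₂ fed = 555 × 2.180 = 1210 lbmol/h.
N₂ fed = 1210 × 79/21 = 4552 lbmol/h.
Fuel reacted = 0.875 × 370 → ξ = 323.8 lbmol/h.
Outlet (n = n₀ + ν ξ):
  CH₃OH: 370 − 1(323.8) = 46.25
  O₂: 1210 − 1.5(323.8) = 724.3
  N₂: 4552 (inert)
  CO₂: 0 + 1(323.8) = 323.8
  H₂O: 0 + 2(323.8) = 647.5

648 lbmol/h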